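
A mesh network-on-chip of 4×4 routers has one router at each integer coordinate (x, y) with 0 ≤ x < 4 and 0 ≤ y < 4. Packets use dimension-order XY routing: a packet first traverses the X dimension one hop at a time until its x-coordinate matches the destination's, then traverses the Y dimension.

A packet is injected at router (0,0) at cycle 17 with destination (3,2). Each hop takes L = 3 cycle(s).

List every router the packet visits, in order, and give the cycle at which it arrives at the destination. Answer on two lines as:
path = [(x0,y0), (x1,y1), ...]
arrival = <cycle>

path = [(0,0), (1,0), (2,0), (3,0), (3,1), (3,2)]
arrival = 32

#0 — 0,0 | c17
#1 — 1,0 | c20 | E
#2 — 2,0 | c23 | E
#3 — 3,0 | c26 | E
#4 — 3,1 | c29 | N
#5 — 3,2 | c32 | N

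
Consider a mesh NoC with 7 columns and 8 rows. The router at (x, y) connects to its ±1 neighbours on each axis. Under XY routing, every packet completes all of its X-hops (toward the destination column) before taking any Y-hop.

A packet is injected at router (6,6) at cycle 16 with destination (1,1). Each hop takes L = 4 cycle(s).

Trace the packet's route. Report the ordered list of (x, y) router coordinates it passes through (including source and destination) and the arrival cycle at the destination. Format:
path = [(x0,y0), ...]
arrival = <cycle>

path = [(6,6), (5,6), (4,6), (3,6), (2,6), (1,6), (1,5), (1,4), (1,3), (1,2), (1,1)]
arrival = 56

[0] x=6 y=6 t=16
[1] x=5 y=6 t=20 →W
[2] x=4 y=6 t=24 →W
[3] x=3 y=6 t=28 →W
[4] x=2 y=6 t=32 →W
[5] x=1 y=6 t=36 →W
[6] x=1 y=5 t=40 →S
[7] x=1 y=4 t=44 →S
[8] x=1 y=3 t=48 →S
[9] x=1 y=2 t=52 →S
[10] x=1 y=1 t=56 →S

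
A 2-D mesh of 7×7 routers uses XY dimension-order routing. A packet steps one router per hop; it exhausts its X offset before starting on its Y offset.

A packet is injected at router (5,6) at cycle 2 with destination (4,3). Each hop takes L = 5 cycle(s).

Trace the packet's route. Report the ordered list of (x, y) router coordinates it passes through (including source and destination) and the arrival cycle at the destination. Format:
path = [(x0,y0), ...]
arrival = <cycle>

#0 — 5,6 | c2
#1 — 4,6 | c7 | W
#2 — 4,5 | c12 | S
#3 — 4,4 | c17 | S
#4 — 4,3 | c22 | S

path = [(5,6), (4,6), (4,5), (4,4), (4,3)]
arrival = 22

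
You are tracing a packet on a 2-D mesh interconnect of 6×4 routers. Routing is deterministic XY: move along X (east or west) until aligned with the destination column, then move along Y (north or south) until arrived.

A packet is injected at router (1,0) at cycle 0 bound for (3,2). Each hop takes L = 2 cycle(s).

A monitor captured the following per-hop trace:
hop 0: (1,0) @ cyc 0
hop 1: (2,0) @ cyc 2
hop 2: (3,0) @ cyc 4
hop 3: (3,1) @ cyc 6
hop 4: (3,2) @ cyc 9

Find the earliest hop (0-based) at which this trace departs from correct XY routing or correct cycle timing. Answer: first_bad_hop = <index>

  1: Δx=+1 Δy=+0 Δt=2 [ok]
  2: Δx=+1 Δy=+0 Δt=2 [ok]
  3: Δx=+0 Δy=+1 Δt=2 [ok]
  4: Δx=+0 Δy=+1 Δt=3 [BAD: Δcyc=3≠L]

first_bad_hop = 4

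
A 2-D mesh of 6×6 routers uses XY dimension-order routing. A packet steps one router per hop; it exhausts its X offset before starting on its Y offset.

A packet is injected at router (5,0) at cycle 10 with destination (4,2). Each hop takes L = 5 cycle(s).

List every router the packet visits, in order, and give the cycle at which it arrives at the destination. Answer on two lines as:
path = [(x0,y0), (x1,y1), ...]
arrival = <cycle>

path = [(5,0), (4,0), (4,1), (4,2)]
arrival = 25

[0] x=5 y=0 t=10
[1] x=4 y=0 t=15 →W
[2] x=4 y=1 t=20 →N
[3] x=4 y=2 t=25 →N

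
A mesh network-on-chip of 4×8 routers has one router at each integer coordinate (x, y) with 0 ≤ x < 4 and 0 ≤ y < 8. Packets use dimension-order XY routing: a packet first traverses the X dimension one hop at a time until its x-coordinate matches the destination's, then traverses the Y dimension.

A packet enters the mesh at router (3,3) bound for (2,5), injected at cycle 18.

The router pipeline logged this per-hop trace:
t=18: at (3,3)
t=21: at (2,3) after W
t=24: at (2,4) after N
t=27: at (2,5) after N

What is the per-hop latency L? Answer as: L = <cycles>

L = 3

From hop 0 (18) to hop 1 (21): +3 cycles.
Each hop adds L, hence L = 3.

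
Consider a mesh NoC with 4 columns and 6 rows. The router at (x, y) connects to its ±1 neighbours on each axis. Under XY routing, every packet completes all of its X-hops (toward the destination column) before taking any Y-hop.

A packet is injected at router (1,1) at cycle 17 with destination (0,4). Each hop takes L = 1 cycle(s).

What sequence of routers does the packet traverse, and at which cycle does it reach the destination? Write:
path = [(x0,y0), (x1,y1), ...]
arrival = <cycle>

src (1,1)  cyc=17
W→(0,1)  cyc=18
N→(0,2)  cyc=19
N→(0,3)  cyc=20
N→(0,4)  cyc=21

path = [(1,1), (0,1), (0,2), (0,3), (0,4)]
arrival = 21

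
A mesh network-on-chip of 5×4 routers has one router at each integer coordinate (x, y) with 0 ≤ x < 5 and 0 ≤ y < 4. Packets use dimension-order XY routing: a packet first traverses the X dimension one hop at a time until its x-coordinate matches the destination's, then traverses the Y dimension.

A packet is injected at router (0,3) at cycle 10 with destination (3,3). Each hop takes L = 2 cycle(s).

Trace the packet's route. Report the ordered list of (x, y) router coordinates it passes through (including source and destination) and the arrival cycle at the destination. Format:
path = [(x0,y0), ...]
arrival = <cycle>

t=10: at (0,3)
t=12: at (1,3) after E
t=14: at (2,3) after E
t=16: at (3,3) after E

path = [(0,3), (1,3), (2,3), (3,3)]
arrival = 16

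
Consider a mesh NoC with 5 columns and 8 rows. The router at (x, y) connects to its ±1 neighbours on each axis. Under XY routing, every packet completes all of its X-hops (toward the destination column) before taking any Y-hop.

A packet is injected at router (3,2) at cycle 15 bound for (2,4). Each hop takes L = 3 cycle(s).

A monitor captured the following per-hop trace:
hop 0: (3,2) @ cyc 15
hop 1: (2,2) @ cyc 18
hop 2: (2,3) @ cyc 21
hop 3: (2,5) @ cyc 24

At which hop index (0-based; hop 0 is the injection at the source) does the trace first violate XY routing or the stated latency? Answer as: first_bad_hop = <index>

check 1→ d=(-1,0) cyc+3: ok
check 2→ d=(0,1) cyc+3: ok
check 3→ d=(0,2) cyc+3: BAD: non-unit step

first_bad_hop = 3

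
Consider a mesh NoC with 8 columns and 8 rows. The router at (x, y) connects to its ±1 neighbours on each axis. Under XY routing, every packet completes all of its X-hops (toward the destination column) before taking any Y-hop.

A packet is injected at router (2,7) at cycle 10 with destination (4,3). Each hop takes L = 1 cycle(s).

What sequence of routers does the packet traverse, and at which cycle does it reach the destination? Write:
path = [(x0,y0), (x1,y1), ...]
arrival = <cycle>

#0 — 2,7 | c10
#1 — 3,7 | c11 | E
#2 — 4,7 | c12 | E
#3 — 4,6 | c13 | S
#4 — 4,5 | c14 | S
#5 — 4,4 | c15 | S
#6 — 4,3 | c16 | S

path = [(2,7), (3,7), (4,7), (4,6), (4,5), (4,4), (4,3)]
arrival = 16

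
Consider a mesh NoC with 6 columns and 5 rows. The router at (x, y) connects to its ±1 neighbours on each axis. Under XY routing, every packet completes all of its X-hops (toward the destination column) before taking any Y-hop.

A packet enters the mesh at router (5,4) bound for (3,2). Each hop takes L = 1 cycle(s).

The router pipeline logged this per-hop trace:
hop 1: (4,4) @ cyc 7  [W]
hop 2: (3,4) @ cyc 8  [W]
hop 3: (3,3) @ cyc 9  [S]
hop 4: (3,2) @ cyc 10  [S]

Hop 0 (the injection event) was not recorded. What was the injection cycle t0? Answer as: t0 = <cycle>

cyc[1] = 7 and cyc[k] = t0 + k·L for every k.
t0 = cyc[1] − L = 7 − 1 = 6.

t0 = 6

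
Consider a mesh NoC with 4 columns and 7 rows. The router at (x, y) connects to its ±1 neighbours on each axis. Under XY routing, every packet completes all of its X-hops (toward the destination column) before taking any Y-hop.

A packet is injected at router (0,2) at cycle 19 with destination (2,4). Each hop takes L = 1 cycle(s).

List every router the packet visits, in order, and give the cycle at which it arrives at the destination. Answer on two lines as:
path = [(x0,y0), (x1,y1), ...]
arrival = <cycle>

path = [(0,2), (1,2), (2,2), (2,3), (2,4)]
arrival = 23

#0 — 0,2 | c19
#1 — 1,2 | c20 | E
#2 — 2,2 | c21 | E
#3 — 2,3 | c22 | N
#4 — 2,4 | c23 | N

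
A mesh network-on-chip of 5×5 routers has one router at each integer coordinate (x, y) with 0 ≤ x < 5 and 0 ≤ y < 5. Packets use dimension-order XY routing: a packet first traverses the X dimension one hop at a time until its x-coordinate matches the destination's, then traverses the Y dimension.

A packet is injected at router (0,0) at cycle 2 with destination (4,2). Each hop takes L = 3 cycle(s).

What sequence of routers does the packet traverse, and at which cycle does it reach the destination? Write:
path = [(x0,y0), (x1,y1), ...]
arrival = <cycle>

path = [(0,0), (1,0), (2,0), (3,0), (4,0), (4,1), (4,2)]
arrival = 20

[0] x=0 y=0 t=2
[1] x=1 y=0 t=5 →E
[2] x=2 y=0 t=8 →E
[3] x=3 y=0 t=11 →E
[4] x=4 y=0 t=14 →E
[5] x=4 y=1 t=17 →N
[6] x=4 y=2 t=20 →N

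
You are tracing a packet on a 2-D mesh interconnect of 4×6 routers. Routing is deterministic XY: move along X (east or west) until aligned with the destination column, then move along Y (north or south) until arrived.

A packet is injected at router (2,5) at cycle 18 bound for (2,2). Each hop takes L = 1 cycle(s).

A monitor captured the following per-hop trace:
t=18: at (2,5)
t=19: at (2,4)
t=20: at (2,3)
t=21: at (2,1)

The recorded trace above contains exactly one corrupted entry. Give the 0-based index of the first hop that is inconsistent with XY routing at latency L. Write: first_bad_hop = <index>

first_bad_hop = 3

check 1→ d=(0,-1) cyc+1: ok
check 2→ d=(0,-1) cyc+1: ok
check 3→ d=(0,-2) cyc+1: BAD: non-unit step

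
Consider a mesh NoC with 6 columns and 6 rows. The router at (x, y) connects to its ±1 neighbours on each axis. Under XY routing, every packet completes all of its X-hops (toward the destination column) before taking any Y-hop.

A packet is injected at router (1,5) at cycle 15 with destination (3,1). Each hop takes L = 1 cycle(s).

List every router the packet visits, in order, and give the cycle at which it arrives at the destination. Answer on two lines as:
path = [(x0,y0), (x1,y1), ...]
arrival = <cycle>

path = [(1,5), (2,5), (3,5), (3,4), (3,3), (3,2), (3,1)]
arrival = 21

t=15: at (1,5)
t=16: at (2,5) after E
t=17: at (3,5) after E
t=18: at (3,4) after S
t=19: at (3,3) after S
t=20: at (3,2) after S
t=21: at (3,1) after S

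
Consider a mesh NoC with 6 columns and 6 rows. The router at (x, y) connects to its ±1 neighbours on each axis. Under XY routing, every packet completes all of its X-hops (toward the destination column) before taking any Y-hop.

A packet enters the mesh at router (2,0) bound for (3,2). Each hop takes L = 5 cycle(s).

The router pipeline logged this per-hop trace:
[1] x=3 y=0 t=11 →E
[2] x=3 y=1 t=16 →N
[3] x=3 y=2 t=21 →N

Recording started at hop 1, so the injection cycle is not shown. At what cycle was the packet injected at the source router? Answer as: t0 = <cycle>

t0 = 6

Hop 1 reached at cycle 11; hop k is at t0 + k·L.
So t0 = 11 − 1·5 = 6.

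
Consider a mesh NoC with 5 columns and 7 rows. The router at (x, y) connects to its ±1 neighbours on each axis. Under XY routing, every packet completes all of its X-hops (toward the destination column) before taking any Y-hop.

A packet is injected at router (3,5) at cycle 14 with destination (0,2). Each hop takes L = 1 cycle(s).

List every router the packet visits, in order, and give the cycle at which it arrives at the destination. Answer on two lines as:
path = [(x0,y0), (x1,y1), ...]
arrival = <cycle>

src (3,5)  cyc=14
W→(2,5)  cyc=15
W→(1,5)  cyc=16
W→(0,5)  cyc=17
S→(0,4)  cyc=18
S→(0,3)  cyc=19
S→(0,2)  cyc=20

path = [(3,5), (2,5), (1,5), (0,5), (0,4), (0,3), (0,2)]
arrival = 20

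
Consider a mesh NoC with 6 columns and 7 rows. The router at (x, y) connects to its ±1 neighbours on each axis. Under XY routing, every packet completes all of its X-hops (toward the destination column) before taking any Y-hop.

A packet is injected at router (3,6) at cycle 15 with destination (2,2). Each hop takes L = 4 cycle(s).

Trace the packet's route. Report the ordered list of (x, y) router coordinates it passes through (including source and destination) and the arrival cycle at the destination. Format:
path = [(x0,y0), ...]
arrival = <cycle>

path = [(3,6), (2,6), (2,5), (2,4), (2,3), (2,2)]
arrival = 35

[0] x=3 y=6 t=15
[1] x=2 y=6 t=19 →W
[2] x=2 y=5 t=23 →S
[3] x=2 y=4 t=27 →S
[4] x=2 y=3 t=31 →S
[5] x=2 y=2 t=35 →S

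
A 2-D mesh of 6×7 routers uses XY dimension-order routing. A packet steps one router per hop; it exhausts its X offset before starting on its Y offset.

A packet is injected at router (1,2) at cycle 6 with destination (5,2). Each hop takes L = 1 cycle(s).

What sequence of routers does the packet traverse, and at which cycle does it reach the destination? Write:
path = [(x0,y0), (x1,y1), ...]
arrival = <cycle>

t=6: at (1,2)
t=7: at (2,2) after E
t=8: at (3,2) after E
t=9: at (4,2) after E
t=10: at (5,2) after E

path = [(1,2), (2,2), (3,2), (4,2), (5,2)]
arrival = 10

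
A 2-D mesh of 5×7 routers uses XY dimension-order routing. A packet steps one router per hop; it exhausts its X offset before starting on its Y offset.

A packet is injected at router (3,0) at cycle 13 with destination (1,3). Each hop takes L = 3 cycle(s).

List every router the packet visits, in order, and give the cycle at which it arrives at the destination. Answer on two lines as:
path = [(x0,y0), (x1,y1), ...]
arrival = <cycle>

path = [(3,0), (2,0), (1,0), (1,1), (1,2), (1,3)]
arrival = 28

src (3,0)  cyc=13
W→(2,0)  cyc=16
W→(1,0)  cyc=19
N→(1,1)  cyc=22
N→(1,2)  cyc=25
N→(1,3)  cyc=28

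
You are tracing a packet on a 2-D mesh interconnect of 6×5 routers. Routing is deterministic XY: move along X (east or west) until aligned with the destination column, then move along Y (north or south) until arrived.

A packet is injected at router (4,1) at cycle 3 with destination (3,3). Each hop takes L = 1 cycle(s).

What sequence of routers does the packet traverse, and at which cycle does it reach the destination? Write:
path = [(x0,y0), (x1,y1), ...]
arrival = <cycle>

path = [(4,1), (3,1), (3,2), (3,3)]
arrival = 6

#0 — 4,1 | c3
#1 — 3,1 | c4 | W
#2 — 3,2 | c5 | N
#3 — 3,3 | c6 | N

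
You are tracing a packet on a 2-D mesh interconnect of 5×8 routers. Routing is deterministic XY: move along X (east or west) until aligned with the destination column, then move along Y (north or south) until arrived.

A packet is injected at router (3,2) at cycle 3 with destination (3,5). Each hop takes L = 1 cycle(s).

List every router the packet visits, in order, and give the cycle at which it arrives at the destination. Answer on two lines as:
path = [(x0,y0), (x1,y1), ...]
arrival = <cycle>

path = [(3,2), (3,3), (3,4), (3,5)]
arrival = 6

t=3: at (3,2)
t=4: at (3,3) after N
t=5: at (3,4) after N
t=6: at (3,5) after N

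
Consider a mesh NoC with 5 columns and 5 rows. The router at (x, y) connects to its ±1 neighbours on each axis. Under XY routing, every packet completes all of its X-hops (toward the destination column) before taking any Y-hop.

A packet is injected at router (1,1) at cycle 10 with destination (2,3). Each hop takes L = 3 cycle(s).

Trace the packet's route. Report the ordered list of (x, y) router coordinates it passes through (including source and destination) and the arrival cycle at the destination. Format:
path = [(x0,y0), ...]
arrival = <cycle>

path = [(1,1), (2,1), (2,2), (2,3)]
arrival = 19

src (1,1)  cyc=10
E→(2,1)  cyc=13
N→(2,2)  cyc=16
N→(2,3)  cyc=19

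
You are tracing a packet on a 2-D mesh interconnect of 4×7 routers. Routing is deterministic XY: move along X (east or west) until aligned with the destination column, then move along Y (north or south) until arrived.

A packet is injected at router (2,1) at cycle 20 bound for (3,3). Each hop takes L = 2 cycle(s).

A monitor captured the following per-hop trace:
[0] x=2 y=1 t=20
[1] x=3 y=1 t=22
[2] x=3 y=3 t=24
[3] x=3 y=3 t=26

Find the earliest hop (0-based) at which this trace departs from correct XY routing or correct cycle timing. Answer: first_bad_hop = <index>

first_bad_hop = 2

  1: Δx=+1 Δy=+0 Δt=2 [ok]
  2: Δx=+0 Δy=+2 Δt=2 [BAD: non-unit step]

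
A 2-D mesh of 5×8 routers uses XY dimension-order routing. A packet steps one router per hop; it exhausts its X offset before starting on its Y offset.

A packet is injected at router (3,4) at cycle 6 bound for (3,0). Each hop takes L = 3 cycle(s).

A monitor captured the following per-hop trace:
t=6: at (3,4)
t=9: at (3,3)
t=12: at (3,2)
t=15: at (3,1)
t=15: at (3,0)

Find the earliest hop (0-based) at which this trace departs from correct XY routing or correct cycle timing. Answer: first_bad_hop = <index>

first_bad_hop = 4

check 1→ d=(0,-1) cyc+3: ok
check 2→ d=(0,-1) cyc+3: ok
check 3→ d=(0,-1) cyc+3: ok
check 4→ d=(0,-1) cyc+0: BAD: Δcyc=0≠L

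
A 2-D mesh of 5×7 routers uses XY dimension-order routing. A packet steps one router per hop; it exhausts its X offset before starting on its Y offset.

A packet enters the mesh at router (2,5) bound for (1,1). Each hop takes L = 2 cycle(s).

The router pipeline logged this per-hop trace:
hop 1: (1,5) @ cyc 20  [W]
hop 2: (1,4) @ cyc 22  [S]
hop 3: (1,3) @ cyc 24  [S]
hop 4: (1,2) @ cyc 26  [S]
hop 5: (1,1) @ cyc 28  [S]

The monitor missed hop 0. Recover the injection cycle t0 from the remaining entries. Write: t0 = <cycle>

At hop 1 the cycle is 20; in general cyc_k = t0 + kL.
Subtract one hop: t0 = 20 − 2 = 18.

t0 = 18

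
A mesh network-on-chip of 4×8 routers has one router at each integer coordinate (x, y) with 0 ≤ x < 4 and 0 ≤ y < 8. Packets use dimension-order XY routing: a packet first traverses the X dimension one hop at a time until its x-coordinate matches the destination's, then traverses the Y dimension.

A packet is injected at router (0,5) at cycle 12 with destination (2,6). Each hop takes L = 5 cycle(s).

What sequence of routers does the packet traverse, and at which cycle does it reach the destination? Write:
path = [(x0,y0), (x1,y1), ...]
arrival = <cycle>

#0 — 0,5 | c12
#1 — 1,5 | c17 | E
#2 — 2,5 | c22 | E
#3 — 2,6 | c27 | N

path = [(0,5), (1,5), (2,5), (2,6)]
arrival = 27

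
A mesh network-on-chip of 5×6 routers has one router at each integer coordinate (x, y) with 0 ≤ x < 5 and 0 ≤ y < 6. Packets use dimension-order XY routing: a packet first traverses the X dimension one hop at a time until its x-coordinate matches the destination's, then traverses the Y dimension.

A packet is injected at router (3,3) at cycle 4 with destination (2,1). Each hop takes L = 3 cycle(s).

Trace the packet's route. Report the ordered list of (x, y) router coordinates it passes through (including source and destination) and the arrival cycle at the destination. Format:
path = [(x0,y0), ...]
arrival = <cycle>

path = [(3,3), (2,3), (2,2), (2,1)]
arrival = 13

hop 0: (3,3) @ cyc 4
hop 1: (2,3) @ cyc 7  [W]
hop 2: (2,2) @ cyc 10  [S]
hop 3: (2,1) @ cyc 13  [S]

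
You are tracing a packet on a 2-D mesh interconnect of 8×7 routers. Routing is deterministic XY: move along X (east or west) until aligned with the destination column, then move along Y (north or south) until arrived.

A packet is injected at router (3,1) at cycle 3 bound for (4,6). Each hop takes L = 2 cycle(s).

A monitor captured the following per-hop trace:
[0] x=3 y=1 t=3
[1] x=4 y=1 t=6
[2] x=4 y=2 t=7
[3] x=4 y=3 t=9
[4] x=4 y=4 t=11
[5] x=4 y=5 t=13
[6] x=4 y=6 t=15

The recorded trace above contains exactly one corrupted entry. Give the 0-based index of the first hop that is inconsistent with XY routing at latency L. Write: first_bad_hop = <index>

hop 1: step (+1,+0), +3 cyc — BAD: Δcyc=3≠L

first_bad_hop = 1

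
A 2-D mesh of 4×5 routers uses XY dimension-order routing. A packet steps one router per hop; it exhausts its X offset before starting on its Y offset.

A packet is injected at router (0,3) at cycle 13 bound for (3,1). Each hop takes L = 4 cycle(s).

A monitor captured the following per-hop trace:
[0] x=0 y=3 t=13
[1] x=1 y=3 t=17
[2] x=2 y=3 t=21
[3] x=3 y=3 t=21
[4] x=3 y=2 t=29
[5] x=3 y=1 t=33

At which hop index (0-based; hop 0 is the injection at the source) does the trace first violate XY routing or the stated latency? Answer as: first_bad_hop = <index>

first_bad_hop = 3

hop 1: step (+1,+0), +4 cyc — ok
hop 2: step (+1,+0), +4 cyc — ok
hop 3: step (+1,+0), +0 cyc — BAD: Δcyc=0≠L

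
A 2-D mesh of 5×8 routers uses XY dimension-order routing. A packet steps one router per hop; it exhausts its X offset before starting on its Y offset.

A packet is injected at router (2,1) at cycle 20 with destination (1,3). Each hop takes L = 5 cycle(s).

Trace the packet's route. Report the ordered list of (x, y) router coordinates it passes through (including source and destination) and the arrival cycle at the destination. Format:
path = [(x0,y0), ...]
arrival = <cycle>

t=20: at (2,1)
t=25: at (1,1) after W
t=30: at (1,2) after N
t=35: at (1,3) after N

path = [(2,1), (1,1), (1,2), (1,3)]
arrival = 35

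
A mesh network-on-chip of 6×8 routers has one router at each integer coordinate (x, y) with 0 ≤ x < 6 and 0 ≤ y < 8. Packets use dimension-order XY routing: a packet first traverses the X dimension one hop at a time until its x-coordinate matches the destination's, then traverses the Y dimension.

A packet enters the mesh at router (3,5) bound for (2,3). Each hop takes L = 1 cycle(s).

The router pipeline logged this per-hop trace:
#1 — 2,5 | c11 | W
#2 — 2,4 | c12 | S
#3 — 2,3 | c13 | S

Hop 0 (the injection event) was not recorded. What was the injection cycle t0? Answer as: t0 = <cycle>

cyc[1] = 11 and cyc[k] = t0 + k·L for every k.
t0 = cyc[1] − L = 11 − 1 = 10.

t0 = 10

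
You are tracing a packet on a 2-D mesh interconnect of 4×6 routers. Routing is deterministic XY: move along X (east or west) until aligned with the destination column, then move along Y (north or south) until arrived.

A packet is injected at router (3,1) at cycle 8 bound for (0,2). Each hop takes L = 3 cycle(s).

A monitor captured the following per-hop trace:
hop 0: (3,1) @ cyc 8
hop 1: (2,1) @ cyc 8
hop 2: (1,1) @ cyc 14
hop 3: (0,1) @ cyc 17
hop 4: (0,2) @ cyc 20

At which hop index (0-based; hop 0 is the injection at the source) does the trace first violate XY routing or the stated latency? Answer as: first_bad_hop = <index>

check 1→ d=(-1,0) cyc+0: BAD: Δcyc=0≠L

first_bad_hop = 1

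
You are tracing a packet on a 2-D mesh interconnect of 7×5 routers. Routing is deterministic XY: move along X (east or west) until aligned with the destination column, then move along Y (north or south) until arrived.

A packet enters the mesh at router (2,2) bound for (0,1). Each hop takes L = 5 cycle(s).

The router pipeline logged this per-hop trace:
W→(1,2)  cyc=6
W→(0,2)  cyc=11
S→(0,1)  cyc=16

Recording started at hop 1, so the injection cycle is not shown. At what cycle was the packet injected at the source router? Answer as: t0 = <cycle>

Hop 1 reached at cycle 6; hop k is at t0 + k·L.
So t0 = 6 − 1·5 = 1.

t0 = 1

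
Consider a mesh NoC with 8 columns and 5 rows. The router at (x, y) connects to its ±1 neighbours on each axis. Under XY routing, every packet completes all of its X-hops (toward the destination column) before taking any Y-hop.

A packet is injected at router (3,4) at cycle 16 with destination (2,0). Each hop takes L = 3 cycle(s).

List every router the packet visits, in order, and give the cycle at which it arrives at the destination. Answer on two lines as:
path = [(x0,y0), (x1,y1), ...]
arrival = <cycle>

path = [(3,4), (2,4), (2,3), (2,2), (2,1), (2,0)]
arrival = 31

src (3,4)  cyc=16
W→(2,4)  cyc=19
S→(2,3)  cyc=22
S→(2,2)  cyc=25
S→(2,1)  cyc=28
S→(2,0)  cyc=31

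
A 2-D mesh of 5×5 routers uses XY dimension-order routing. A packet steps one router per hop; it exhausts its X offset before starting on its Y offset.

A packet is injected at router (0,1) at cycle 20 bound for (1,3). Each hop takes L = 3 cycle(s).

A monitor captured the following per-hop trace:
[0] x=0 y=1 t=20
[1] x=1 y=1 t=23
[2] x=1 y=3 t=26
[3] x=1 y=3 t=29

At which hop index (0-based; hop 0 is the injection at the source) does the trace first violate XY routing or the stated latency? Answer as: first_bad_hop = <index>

  1: Δx=+1 Δy=+0 Δt=3 [ok]
  2: Δx=+0 Δy=+2 Δt=3 [BAD: non-unit step]

first_bad_hop = 2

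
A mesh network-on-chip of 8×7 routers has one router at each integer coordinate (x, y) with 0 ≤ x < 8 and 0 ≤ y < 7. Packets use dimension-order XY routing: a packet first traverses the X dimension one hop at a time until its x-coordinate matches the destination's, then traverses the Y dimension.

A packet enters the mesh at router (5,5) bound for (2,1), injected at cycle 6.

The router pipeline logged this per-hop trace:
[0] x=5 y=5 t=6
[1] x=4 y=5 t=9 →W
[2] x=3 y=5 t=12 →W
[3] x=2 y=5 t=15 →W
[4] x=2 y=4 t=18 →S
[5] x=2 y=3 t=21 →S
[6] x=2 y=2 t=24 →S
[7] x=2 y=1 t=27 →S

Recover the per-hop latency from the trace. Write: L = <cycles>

L = 3

cyc[1] − cyc[0] = 9 − 6 = 3.
Each hop adds L, hence L = 3.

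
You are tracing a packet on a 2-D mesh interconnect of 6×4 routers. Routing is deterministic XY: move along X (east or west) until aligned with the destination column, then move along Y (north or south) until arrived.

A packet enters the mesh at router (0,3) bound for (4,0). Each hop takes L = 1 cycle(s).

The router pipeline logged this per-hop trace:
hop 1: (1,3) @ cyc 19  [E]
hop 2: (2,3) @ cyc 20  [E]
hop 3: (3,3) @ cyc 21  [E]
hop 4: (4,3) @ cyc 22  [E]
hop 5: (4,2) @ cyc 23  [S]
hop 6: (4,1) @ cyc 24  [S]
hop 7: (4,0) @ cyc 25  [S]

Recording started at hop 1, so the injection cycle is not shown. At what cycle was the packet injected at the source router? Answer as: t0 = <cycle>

Hop 1 reached at cycle 19; hop k is at t0 + k·L.
t0 = cyc[1] − L = 19 − 1 = 18.

t0 = 18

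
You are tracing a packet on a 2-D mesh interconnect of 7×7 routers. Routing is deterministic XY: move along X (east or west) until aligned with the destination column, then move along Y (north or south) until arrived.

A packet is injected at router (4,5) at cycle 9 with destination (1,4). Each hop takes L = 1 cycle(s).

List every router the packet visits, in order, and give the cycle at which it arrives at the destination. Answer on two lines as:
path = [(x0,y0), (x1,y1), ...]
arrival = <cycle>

t=9: at (4,5)
t=10: at (3,5) after W
t=11: at (2,5) after W
t=12: at (1,5) after W
t=13: at (1,4) after S

path = [(4,5), (3,5), (2,5), (1,5), (1,4)]
arrival = 13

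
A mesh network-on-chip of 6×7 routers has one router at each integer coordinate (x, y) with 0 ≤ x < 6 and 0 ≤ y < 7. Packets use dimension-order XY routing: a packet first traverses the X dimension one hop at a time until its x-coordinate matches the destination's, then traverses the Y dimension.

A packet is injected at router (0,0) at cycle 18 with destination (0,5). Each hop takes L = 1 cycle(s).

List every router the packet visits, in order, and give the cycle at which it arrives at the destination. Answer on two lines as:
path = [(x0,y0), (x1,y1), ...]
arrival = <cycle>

path = [(0,0), (0,1), (0,2), (0,3), (0,4), (0,5)]
arrival = 23

[0] x=0 y=0 t=18
[1] x=0 y=1 t=19 →N
[2] x=0 y=2 t=20 →N
[3] x=0 y=3 t=21 →N
[4] x=0 y=4 t=22 →N
[5] x=0 y=5 t=23 →N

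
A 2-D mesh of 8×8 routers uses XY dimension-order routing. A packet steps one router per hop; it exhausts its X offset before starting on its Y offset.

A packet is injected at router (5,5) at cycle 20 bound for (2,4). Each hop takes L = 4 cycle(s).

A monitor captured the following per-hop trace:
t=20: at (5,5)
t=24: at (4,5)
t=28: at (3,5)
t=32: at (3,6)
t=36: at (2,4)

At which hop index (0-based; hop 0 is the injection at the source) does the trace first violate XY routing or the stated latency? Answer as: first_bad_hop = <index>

first_bad_hop = 3

[1] (-1,+0) / 4c ⇒ ok
[2] (-1,+0) / 4c ⇒ ok
[3] (+0,+1) / 4c ⇒ BAD: Y-move but x=3≠2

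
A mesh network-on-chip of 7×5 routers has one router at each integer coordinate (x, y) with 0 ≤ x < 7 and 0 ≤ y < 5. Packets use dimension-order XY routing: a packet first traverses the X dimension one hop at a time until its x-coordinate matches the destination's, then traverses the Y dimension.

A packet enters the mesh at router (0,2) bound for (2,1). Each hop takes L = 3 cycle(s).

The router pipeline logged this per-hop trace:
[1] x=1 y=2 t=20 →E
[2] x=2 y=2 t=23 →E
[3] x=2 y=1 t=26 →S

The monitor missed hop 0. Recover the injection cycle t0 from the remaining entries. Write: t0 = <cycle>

At hop 1 the cycle is 20; in general cyc_k = t0 + kL.
Therefore t0 = 20 − L = 17.

t0 = 17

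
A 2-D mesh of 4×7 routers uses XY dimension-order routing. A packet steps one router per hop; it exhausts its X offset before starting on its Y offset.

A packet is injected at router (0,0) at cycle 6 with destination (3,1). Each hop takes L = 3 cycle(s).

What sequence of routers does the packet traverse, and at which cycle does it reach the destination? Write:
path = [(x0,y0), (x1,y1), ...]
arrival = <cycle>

path = [(0,0), (1,0), (2,0), (3,0), (3,1)]
arrival = 18

t=6: at (0,0)
t=9: at (1,0) after E
t=12: at (2,0) after E
t=15: at (3,0) after E
t=18: at (3,1) after N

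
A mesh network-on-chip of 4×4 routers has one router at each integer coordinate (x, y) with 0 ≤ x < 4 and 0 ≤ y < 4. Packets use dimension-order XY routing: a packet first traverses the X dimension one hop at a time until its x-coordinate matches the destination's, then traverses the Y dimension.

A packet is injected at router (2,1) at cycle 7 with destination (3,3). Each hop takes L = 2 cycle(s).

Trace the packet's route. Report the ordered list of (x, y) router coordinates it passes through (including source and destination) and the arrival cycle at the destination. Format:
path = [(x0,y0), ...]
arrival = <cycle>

path = [(2,1), (3,1), (3,2), (3,3)]
arrival = 13

#0 — 2,1 | c7
#1 — 3,1 | c9 | E
#2 — 3,2 | c11 | N
#3 — 3,3 | c13 | N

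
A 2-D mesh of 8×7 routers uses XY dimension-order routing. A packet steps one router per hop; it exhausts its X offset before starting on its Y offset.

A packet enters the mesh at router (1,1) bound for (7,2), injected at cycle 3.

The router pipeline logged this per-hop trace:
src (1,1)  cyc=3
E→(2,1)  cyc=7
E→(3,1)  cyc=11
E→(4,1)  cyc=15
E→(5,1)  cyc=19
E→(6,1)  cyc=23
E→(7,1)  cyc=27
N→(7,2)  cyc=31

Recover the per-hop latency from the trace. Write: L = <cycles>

Between hops 0 and 1 the cycle counter advances 7 − 3 = 4.
That increment is L by definition: L = 4.

L = 4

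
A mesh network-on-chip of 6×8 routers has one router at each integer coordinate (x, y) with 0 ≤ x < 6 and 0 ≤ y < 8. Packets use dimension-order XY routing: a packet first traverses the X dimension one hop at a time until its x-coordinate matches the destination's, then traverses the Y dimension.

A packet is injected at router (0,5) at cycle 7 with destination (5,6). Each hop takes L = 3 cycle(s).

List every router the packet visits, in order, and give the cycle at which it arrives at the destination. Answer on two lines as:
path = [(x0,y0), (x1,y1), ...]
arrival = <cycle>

#0 — 0,5 | c7
#1 — 1,5 | c10 | E
#2 — 2,5 | c13 | E
#3 — 3,5 | c16 | E
#4 — 4,5 | c19 | E
#5 — 5,5 | c22 | E
#6 — 5,6 | c25 | N

path = [(0,5), (1,5), (2,5), (3,5), (4,5), (5,5), (5,6)]
arrival = 25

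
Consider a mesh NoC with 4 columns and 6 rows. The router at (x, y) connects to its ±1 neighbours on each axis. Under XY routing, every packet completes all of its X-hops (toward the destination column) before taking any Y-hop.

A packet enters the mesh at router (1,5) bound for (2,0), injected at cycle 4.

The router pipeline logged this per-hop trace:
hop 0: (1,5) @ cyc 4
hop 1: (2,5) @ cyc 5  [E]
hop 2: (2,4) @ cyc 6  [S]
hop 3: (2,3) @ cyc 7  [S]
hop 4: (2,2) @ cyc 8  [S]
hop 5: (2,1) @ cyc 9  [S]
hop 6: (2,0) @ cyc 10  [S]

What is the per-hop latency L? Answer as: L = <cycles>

Between hops 0 and 1 the cycle counter advances 5 − 4 = 1.
That increment is L by definition: L = 1.

L = 1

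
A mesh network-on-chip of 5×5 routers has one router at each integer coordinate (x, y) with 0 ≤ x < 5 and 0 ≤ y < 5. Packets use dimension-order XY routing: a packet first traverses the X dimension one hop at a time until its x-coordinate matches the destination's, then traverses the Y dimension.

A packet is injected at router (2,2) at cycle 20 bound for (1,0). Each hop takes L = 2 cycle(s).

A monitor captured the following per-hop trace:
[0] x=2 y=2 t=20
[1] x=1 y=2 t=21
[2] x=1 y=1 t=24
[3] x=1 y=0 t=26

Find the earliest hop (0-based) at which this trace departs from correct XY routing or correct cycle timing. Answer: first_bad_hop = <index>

first_bad_hop = 1

check 1→ d=(-1,0) cyc+1: BAD: Δcyc=1≠L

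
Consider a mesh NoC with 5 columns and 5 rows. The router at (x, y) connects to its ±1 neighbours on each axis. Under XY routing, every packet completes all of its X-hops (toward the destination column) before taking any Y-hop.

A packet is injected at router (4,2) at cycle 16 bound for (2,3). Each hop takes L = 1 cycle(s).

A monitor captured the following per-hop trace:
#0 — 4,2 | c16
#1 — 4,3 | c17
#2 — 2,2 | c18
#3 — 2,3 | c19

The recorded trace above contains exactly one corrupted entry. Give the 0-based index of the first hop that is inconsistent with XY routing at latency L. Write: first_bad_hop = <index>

hop 1: step (+0,+1), +1 cyc — BAD: Y-move but x=4≠2

first_bad_hop = 1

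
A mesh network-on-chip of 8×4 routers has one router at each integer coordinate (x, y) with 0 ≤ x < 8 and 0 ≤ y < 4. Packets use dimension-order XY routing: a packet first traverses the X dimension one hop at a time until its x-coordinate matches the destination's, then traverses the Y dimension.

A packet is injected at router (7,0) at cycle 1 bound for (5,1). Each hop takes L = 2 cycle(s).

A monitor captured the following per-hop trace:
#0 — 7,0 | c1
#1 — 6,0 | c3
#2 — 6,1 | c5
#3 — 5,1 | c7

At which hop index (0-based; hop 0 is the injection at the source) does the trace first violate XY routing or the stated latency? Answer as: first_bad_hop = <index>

first_bad_hop = 2

check 1→ d=(-1,0) cyc+2: ok
check 2→ d=(0,1) cyc+2: BAD: Y-move but x=6≠5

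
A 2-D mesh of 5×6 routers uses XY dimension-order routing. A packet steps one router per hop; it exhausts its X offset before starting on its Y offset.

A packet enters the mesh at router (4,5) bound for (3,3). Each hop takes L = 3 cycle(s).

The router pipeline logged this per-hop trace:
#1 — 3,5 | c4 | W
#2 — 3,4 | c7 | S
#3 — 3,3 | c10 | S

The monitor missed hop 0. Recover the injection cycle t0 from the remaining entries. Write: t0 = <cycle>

t0 = 1

cyc[1] = 4 and cyc[k] = t0 + k·L for every k.
Subtract one hop: t0 = 4 − 3 = 1.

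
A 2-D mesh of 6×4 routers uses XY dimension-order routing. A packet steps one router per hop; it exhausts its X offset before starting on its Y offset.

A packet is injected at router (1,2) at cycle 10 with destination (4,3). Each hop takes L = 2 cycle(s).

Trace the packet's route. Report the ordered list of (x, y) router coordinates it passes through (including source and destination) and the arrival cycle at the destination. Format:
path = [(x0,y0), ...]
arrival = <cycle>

#0 — 1,2 | c10
#1 — 2,2 | c12 | E
#2 — 3,2 | c14 | E
#3 — 4,2 | c16 | E
#4 — 4,3 | c18 | N

path = [(1,2), (2,2), (3,2), (4,2), (4,3)]
arrival = 18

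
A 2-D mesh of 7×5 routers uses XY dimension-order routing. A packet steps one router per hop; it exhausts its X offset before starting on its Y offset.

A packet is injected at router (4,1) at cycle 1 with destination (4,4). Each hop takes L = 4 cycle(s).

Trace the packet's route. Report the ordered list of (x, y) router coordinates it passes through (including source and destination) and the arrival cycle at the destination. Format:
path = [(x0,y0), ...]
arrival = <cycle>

  0. router=(4,1) cycle=1 (inject)
  1. router=(4,2) cycle=5 dir=N
  2. router=(4,3) cycle=9 dir=N
  3. router=(4,4) cycle=13 dir=N

path = [(4,1), (4,2), (4,3), (4,4)]
arrival = 13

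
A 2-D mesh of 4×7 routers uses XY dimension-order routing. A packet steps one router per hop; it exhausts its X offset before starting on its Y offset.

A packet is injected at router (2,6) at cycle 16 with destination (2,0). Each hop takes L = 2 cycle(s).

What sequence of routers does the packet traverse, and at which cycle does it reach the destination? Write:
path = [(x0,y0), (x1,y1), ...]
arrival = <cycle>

path = [(2,6), (2,5), (2,4), (2,3), (2,2), (2,1), (2,0)]
arrival = 28

src (2,6)  cyc=16
S→(2,5)  cyc=18
S→(2,4)  cyc=20
S→(2,3)  cyc=22
S→(2,2)  cyc=24
S→(2,1)  cyc=26
S→(2,0)  cyc=28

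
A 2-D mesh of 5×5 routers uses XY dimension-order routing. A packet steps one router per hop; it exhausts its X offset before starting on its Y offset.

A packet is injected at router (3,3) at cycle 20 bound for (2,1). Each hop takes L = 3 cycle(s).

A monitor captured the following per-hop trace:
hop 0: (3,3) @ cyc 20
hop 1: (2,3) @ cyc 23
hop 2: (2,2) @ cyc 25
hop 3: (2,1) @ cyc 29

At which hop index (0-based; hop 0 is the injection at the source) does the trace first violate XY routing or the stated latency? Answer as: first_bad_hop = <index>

first_bad_hop = 2

check 1→ d=(-1,0) cyc+3: ok
check 2→ d=(0,-1) cyc+2: BAD: Δcyc=2≠L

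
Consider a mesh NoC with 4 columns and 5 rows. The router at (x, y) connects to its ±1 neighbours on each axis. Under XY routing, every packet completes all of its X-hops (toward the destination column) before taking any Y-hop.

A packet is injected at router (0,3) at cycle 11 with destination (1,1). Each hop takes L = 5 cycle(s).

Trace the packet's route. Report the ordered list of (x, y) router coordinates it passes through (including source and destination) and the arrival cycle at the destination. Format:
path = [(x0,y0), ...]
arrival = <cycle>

path = [(0,3), (1,3), (1,2), (1,1)]
arrival = 26

  0. router=(0,3) cycle=11 (inject)
  1. router=(1,3) cycle=16 dir=E
  2. router=(1,2) cycle=21 dir=S
  3. router=(1,1) cycle=26 dir=S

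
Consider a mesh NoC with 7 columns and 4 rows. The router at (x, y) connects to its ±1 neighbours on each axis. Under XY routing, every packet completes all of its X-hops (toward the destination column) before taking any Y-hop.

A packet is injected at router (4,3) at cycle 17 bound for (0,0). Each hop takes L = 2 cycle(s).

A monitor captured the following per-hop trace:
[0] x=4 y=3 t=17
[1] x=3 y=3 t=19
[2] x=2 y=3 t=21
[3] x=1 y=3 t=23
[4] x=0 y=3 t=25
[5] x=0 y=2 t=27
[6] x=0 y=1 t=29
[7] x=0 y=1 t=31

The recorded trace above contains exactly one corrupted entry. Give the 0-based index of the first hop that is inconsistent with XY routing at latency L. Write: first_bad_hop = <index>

  1: Δx=-1 Δy=+0 Δt=2 [ok]
  2: Δx=-1 Δy=+0 Δt=2 [ok]
  3: Δx=-1 Δy=+0 Δt=2 [ok]
  4: Δx=-1 Δy=+0 Δt=2 [ok]
  5: Δx=+0 Δy=-1 Δt=2 [ok]
  6: Δx=+0 Δy=-1 Δt=2 [ok]
  7: Δx=+0 Δy=+0 Δt=2 [BAD: non-unit step]

first_bad_hop = 7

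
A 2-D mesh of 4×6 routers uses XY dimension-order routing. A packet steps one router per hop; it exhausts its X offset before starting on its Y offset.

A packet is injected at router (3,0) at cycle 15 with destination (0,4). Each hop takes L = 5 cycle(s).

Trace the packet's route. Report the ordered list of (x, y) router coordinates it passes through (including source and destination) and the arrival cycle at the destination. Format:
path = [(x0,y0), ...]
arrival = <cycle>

path = [(3,0), (2,0), (1,0), (0,0), (0,1), (0,2), (0,3), (0,4)]
arrival = 50

  0. router=(3,0) cycle=15 (inject)
  1. router=(2,0) cycle=20 dir=W
  2. router=(1,0) cycle=25 dir=W
  3. router=(0,0) cycle=30 dir=W
  4. router=(0,1) cycle=35 dir=N
  5. router=(0,2) cycle=40 dir=N
  6. router=(0,3) cycle=45 dir=N
  7. router=(0,4) cycle=50 dir=N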